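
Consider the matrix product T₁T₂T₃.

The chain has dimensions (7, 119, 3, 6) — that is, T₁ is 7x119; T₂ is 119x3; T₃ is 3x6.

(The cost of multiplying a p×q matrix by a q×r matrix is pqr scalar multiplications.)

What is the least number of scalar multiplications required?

Order (T₁(T₂T₃)): (T₂T₃): 119×3 by 3×6 → 119×6, cost 119·3·6 = 2142; (T₁(T₂T₃)): 7×119 by 119×6 → 7×6, cost 7·119·6 = 4998; cumulative 7140. Total 7140.
Order ((T₁T₂)T₃): (T₁T₂): 7×119 by 119×3 → 7×3, cost 7·119·3 = 2499; ((T₁T₂)T₃): 7×3 by 3×6 → 7×6, cost 7·3·6 = 126; cumulative 2625. Total 2625.
Minimum: 2625.

2625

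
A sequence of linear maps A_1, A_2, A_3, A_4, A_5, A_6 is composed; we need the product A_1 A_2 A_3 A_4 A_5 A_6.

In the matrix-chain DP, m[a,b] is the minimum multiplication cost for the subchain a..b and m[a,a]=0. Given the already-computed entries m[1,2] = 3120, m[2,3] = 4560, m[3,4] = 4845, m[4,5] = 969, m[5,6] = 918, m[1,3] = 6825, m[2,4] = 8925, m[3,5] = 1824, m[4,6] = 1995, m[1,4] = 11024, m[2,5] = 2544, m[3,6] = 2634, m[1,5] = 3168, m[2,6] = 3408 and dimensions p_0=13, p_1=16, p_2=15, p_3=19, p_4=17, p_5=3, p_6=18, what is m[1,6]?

3870

m[1,6] = min over k∈[1,5] of m[1,k]+m[k+1,6]+p_{0}·p_k·p_{6}.
k=1: 0 + 3408 + 13·16·18 = 7152; k=2: 3120 + 2634 + 13·15·18 = 9264; k=3: 6825 + 1995 + 13·19·18 = 13266; k=4: 11024 + 918 + 13·17·18 = 15920; k=5: 3168 + 0 + 13·3·18 = 3870.
Minimum: 3870 at k=5.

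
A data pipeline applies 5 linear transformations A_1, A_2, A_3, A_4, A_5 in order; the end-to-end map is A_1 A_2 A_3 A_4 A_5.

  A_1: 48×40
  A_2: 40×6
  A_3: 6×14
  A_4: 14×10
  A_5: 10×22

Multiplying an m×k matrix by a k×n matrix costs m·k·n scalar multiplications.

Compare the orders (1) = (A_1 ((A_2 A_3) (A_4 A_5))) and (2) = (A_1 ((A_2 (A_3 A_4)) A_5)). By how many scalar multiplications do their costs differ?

Order (1) = (A_1 ((A_2 A_3) (A_4 A_5))): (A_2 A_3): 40×6 by 6×14 → 40×14, cost 40·6·14 = 3360; (A_4 A_5): 14×10 by 10×22 → 14×22, cost 14·10·22 = 3080; ((A_2 A_3) (A_4 A_5)): 40×14 by 14×22 → 40×22, cost 40·14·22 = 12320; cumulative 18760; (A_1 ((A_2 A_3) (A_4 A_5))): 48×40 by 40×22 → 48×22, cost 48·40·22 = 42240; cumulative 61000. Total 61000.
Order (2) = (A_1 ((A_2 (A_3 A_4)) A_5)): (A_3 A_4): 6×14 by 14×10 → 6×10, cost 6·14·10 = 840; (A_2 (A_3 A_4)): 40×6 by 6×10 → 40×10, cost 40·6·10 = 2400; cumulative 3240; ((A_2 (A_3 A_4)) A_5): 40×10 by 10×22 → 40×22, cost 40·10·22 = 8800; cumulative 12040; (A_1 ((A_2 (A_3 A_4)) A_5)): 48×40 by 40×22 → 48×22, cost 48·40·22 = 42240; cumulative 54280. Total 54280.
Difference: |61000 − 54280| = 6720.

6720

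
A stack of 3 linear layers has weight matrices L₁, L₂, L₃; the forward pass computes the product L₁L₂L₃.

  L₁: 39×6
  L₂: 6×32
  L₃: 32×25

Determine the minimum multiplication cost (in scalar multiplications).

Order (L₁(L₂L₃)): (L₂L₃): 6×32 by 32×25 → 6×25, cost 6·32·25 = 4800; (L₁(L₂L₃)): 39×6 by 6×25 → 39×25, cost 39·6·25 = 5850; cumulative 10650. Total 10650.
Order ((L₁L₂)L₃): (L₁L₂): 39×6 by 6×32 → 39×32, cost 39·6·32 = 7488; ((L₁L₂)L₃): 39×32 by 32×25 → 39×25, cost 39·32·25 = 31200; cumulative 38688. Total 38688.
Minimum: 10650.

10650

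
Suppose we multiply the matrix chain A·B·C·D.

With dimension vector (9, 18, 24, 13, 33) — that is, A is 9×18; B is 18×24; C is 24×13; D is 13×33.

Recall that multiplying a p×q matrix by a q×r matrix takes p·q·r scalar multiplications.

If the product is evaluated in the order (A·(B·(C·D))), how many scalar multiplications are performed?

(C·D): 24×13 by 13×33 → 24×33, cost 24·13·33 = 10296
(B·(C·D)): 18×24 by 24×33 → 18×33, cost 18·24·33 = 14256; cumulative 24552
(A·(B·(C·D))): 9×18 by 18×33 → 9×33, cost 9·18·33 = 5346; cumulative 29898
Total: 29898 scalar multiplications.

29898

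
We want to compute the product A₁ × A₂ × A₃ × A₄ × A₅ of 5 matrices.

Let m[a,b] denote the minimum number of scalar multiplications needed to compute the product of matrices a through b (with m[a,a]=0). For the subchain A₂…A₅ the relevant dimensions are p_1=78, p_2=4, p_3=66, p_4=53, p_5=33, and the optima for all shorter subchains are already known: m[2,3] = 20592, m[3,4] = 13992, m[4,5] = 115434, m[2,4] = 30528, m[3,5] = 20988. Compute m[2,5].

31284

m[2,5] = min over k∈[2,4] of m[2,k]+m[k+1,5]+p_{1}·p_k·p_{5}.
k=2: 0 + 20988 + 78·4·33 = 31284; k=3: 20592 + 115434 + 78·66·33 = 305910; k=4: 30528 + 0 + 78·53·33 = 166950.
Minimum: 31284 at k=2.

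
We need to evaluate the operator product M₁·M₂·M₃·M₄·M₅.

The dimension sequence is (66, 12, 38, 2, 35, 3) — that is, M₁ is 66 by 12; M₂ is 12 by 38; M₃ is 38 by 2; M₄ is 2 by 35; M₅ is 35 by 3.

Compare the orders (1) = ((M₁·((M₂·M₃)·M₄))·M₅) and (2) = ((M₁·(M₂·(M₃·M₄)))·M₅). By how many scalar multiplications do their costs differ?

16868

Order (1) = ((M₁·((M₂·M₃)·M₄))·M₅): (M₂·M₃): 12×38 by 38×2 → 12×2, cost 12·38·2 = 912; ((M₂·M₃)·M₄): 12×2 by 2×35 → 12×35, cost 12·2·35 = 840; cumulative 1752; (M₁·((M₂·M₃)·M₄)): 66×12 by 12×35 → 66×35, cost 66·12·35 = 27720; cumulative 29472; ((M₁·((M₂·M₃)·M₄))·M₅): 66×35 by 35×3 → 66×3, cost 66·35·3 = 6930; cumulative 36402. Total 36402.
Order (2) = ((M₁·(M₂·(M₃·M₄)))·M₅): (M₃·M₄): 38×2 by 2×35 → 38×35, cost 38·2·35 = 2660; (M₂·(M₃·M₄)): 12×38 by 38×35 → 12×35, cost 12·38·35 = 15960; cumulative 18620; (M₁·(M₂·(M₃·M₄))): 66×12 by 12×35 → 66×35, cost 66·12·35 = 27720; cumulative 46340; ((M₁·(M₂·(M₃·M₄)))·M₅): 66×35 by 35×3 → 66×3, cost 66·35·3 = 6930; cumulative 53270. Total 53270.
Difference: |36402 − 53270| = 16868.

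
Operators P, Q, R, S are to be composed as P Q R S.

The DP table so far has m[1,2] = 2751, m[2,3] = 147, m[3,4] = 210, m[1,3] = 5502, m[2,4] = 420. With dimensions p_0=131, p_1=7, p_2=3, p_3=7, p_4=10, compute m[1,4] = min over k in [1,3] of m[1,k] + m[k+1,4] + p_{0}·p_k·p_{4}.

6891

m[1,4] = min over k∈[1,3] of m[1,k]+m[k+1,4]+p_{0}·p_k·p_{4}.
k=1: 0 + 420 + 131·7·10 = 9590; k=2: 2751 + 210 + 131·3·10 = 6891; k=3: 5502 + 0 + 131·7·10 = 14672.
Minimum: 6891 at k=2.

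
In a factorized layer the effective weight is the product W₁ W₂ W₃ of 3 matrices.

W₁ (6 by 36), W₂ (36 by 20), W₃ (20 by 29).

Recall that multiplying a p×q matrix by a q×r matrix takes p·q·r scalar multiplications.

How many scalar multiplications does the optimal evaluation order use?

7800

Order (W₁ (W₂ W₃)): (W₂ W₃): 36×20 by 20×29 → 36×29, cost 36·20·29 = 20880; (W₁ (W₂ W₃)): 6×36 by 36×29 → 6×29, cost 6·36·29 = 6264; cumulative 27144. Total 27144.
Order ((W₁ W₂) W₃): (W₁ W₂): 6×36 by 36×20 → 6×20, cost 6·36·20 = 4320; ((W₁ W₂) W₃): 6×20 by 20×29 → 6×29, cost 6·20·29 = 3480; cumulative 7800. Total 7800.
Minimum: 7800.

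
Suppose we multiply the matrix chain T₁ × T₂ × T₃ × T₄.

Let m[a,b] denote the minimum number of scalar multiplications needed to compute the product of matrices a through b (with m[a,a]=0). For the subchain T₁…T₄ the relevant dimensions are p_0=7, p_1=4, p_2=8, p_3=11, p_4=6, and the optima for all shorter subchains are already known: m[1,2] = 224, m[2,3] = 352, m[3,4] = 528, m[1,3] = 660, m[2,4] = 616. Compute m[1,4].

m[1,4] = min over k∈[1,3] of m[1,k]+m[k+1,4]+p_{0}·p_k·p_{4}.
k=1: 0 + 616 + 7·4·6 = 784; k=2: 224 + 528 + 7·8·6 = 1088; k=3: 660 + 0 + 7·11·6 = 1122.
Minimum: 784 at k=1.

784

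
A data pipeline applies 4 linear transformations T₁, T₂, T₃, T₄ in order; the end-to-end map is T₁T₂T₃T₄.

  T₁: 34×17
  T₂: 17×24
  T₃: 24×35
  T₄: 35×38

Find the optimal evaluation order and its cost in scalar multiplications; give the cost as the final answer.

58854

Adjacent pairs: T₁T₂ = 34·17·24 = 13872; T₂T₃ = 17·24·35 = 14280; T₃T₄ = 24·35·38 = 31920.
Length 3: T₁..T₃: k=1: 0+14280+34·17·35=34510; k=2: 13872+0+34·24·35=42432 → min 34510 | T₂..T₄: k=2: 0+31920+17·24·38=47424; k=3: 14280+0+17·35·38=36890 → min 36890.
Length 4: T₁..T₄: k=1: 0+36890+34·17·38=58854; k=2: 13872+31920+34·24·38=76800; k=3: 34510+0+34·35·38=79730 → min 58854.
Optimal parenthesization: (T₁((T₂T₃)T₄)) with cost 58854.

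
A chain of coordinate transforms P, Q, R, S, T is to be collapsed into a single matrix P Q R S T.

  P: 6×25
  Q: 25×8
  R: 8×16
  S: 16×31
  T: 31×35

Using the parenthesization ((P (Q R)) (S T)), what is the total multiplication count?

26320

(Q R): 25×8 by 8×16 → 25×16, cost 25·8·16 = 3200
(P (Q R)): 6×25 by 25×16 → 6×16, cost 6·25·16 = 2400; cumulative 5600
(S T): 16×31 by 31×35 → 16×35, cost 16·31·35 = 17360
((P (Q R)) (S T)): 6×16 by 16×35 → 6×35, cost 6·16·35 = 3360; cumulative 26320
Total: 26320 scalar multiplications.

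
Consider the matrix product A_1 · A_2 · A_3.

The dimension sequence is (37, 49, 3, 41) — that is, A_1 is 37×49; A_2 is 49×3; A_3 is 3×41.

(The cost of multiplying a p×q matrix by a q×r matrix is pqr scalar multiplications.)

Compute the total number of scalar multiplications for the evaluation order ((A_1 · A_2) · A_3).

9990

(A_1 · A_2): 37×49 by 49×3 → 37×3, cost 37·49·3 = 5439
((A_1 · A_2) · A_3): 37×3 by 3×41 → 37×41, cost 37·3·41 = 4551; cumulative 9990
Total: 9990 scalar multiplications.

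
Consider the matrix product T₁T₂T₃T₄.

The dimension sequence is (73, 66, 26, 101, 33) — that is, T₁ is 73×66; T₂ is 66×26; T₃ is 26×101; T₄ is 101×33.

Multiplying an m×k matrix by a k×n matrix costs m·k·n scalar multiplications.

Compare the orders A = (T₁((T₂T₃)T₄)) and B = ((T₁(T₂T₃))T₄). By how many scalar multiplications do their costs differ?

350955

Order A = (T₁((T₂T₃)T₄)): (T₂T₃): 66×26 by 26×101 → 66×101, cost 66·26·101 = 173316; ((T₂T₃)T₄): 66×101 by 101×33 → 66×33, cost 66·101·33 = 219978; cumulative 393294; (T₁((T₂T₃)T₄)): 73×66 by 66×33 → 73×33, cost 73·66·33 = 158994; cumulative 552288. Total 552288.
Order B = ((T₁(T₂T₃))T₄): (T₂T₃): 66×26 by 26×101 → 66×101, cost 66·26·101 = 173316; (T₁(T₂T₃)): 73×66 by 66×101 → 73×101, cost 73·66·101 = 486618; cumulative 659934; ((T₁(T₂T₃))T₄): 73×101 by 101×33 → 73×33, cost 73·101·33 = 243309; cumulative 903243. Total 903243.
Difference: |552288 − 903243| = 350955.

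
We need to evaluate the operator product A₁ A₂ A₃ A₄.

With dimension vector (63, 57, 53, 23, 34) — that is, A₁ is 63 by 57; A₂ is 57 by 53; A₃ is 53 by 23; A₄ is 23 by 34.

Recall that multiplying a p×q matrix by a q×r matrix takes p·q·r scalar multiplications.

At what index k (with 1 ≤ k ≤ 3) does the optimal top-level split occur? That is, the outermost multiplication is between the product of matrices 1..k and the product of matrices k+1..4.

3

Adjacent pairs: A₁A₂ = 63·57·53 = 190323; A₂A₃ = 57·53·23 = 69483; A₃A₄ = 53·23·34 = 41446.
Length 3: A₁..A₃: k=1: 0+69483+63·57·23=152076; k=2: 190323+0+63·53·23=267120 → min 152076 | A₂..A₄: k=2: 0+41446+57·53·34=144160; k=3: 69483+0+57·23·34=114057 → min 114057.
Top-level splits: k=1: (A₁..A₁)·(A₂..A₄) → 0+114057+63·57·34 = 236151; k=2: (A₁..A₂)·(A₃..A₄) → 190323+41446+63·53·34 = 345295; k=3: (A₁..A₃)·(A₄..A₄) → 152076+0+63·23·34 = 201342.
Best split is after A₃, i.e. k = 3.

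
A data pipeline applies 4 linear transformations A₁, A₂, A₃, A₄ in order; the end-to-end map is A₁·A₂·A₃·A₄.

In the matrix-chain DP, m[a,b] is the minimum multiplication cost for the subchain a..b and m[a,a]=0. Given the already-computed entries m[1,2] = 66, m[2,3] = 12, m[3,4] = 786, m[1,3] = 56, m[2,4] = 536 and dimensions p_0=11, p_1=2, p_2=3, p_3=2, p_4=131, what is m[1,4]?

m[1,4] = min over k∈[1,3] of m[1,k]+m[k+1,4]+p_{0}·p_k·p_{4}.
k=1: 0 + 536 + 11·2·131 = 3418; k=2: 66 + 786 + 11·3·131 = 5175; k=3: 56 + 0 + 11·2·131 = 2938.
Minimum: 2938 at k=3.

2938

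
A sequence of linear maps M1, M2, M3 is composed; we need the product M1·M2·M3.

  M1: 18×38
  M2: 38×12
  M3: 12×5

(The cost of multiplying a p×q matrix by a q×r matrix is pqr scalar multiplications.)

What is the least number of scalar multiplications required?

5700

Order (M1·(M2·M3)): (M2·M3): 38×12 by 12×5 → 38×5, cost 38·12·5 = 2280; (M1·(M2·M3)): 18×38 by 38×5 → 18×5, cost 18·38·5 = 3420; cumulative 5700. Total 5700.
Order ((M1·M2)·M3): (M1·M2): 18×38 by 38×12 → 18×12, cost 18·38·12 = 8208; ((M1·M2)·M3): 18×12 by 12×5 → 18×5, cost 18·12·5 = 1080; cumulative 9288. Total 9288.
Minimum: 5700.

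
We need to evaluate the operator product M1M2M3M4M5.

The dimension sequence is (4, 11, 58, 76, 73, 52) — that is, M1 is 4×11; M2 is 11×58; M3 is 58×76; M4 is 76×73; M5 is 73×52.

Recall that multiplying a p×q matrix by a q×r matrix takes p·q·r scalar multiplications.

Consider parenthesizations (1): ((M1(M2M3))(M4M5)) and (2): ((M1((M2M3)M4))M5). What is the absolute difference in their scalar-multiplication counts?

228224

Order (1) = ((M1(M2M3))(M4M5)): (M2M3): 11×58 by 58×76 → 11×76, cost 11·58·76 = 48488; (M1(M2M3)): 4×11 by 11×76 → 4×76, cost 4·11·76 = 3344; cumulative 51832; (M4M5): 76×73 by 73×52 → 76×52, cost 76·73·52 = 288496; ((M1(M2M3))(M4M5)): 4×76 by 76×52 → 4×52, cost 4·76·52 = 15808; cumulative 356136. Total 356136.
Order (2) = ((M1((M2M3)M4))M5): (M2M3): 11×58 by 58×76 → 11×76, cost 11·58·76 = 48488; ((M2M3)M4): 11×76 by 76×73 → 11×73, cost 11·76·73 = 61028; cumulative 109516; (M1((M2M3)M4)): 4×11 by 11×73 → 4×73, cost 4·11·73 = 3212; cumulative 112728; ((M1((M2M3)M4))M5): 4×73 by 73×52 → 4×52, cost 4·73·52 = 15184; cumulative 127912. Total 127912.
Difference: |356136 − 127912| = 228224.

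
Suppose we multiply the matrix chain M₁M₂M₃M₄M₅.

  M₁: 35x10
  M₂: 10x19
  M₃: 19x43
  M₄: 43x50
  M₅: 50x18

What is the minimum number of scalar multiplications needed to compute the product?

Adjacent pairs: M₁M₂ = 35·10·19 = 6650; M₂M₃ = 10·19·43 = 8170; M₃M₄ = 19·43·50 = 40850; M₄M₅ = 43·50·18 = 38700.
Length 3: M₁..M₃: k=1: 0+8170+35·10·43=23220; k=2: 6650+0+35·19·43=35245 → min 23220 | M₂..M₄: k=2: 0+40850+10·19·50=50350; k=3: 8170+0+10·43·50=29670 → min 29670 | M₃..M₅: k=3: 0+38700+19·43·18=53406; k=4: 40850+0+19·50·18=57950 → min 53406.
Length 4: M₁..M₄: k=1: 0+29670+35·10·50=47170; k=2: 6650+40850+35·19·50=80750; k=3: 23220+0+35·43·50=98470 → min 47170 | M₂..M₅: k=2: 0+53406+10·19·18=56826; k=3: 8170+38700+10·43·18=54610; k=4: 29670+0+10·50·18=38670 → min 38670.
Length 5: M₁..M₅: k=1: 0+38670+35·10·18=44970; k=2: 6650+53406+35·19·18=72026; k=3: 23220+38700+35·43·18=89010; k=4: 47170+0+35·50·18=78670 → min 44970.
Optimal order: (M₁(((M₂M₃)M₄)M₅)) with cost 44970.

44970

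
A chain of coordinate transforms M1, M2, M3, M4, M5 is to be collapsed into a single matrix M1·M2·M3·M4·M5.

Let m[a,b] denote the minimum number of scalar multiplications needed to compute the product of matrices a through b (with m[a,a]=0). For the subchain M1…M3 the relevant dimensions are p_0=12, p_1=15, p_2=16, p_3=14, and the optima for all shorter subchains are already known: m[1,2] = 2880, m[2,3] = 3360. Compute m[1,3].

m[1,3] = min over k∈[1,2] of m[1,k]+m[k+1,3]+p_{0}·p_k·p_{3}.
k=1: 0 + 3360 + 12·15·14 = 5880; k=2: 2880 + 0 + 12·16·14 = 5568.
Minimum: 5568 at k=2.

5568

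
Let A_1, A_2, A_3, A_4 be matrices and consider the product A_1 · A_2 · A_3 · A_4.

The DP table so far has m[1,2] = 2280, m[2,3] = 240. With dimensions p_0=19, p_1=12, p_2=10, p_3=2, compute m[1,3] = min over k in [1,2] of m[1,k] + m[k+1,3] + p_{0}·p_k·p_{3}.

696

m[1,3] = min over k∈[1,2] of m[1,k]+m[k+1,3]+p_{0}·p_k·p_{3}.
k=1: 0 + 240 + 19·12·2 = 696; k=2: 2280 + 0 + 19·10·2 = 2660.
Minimum: 696 at k=1.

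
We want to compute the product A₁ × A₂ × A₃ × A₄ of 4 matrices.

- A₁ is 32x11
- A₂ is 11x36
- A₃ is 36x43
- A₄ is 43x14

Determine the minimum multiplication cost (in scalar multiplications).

Adjacent pairs: A₁A₂ = 32·11·36 = 12672; A₂A₃ = 11·36·43 = 17028; A₃A₄ = 36·43·14 = 21672.
Length 3: A₁..A₃: k=1: 0+17028+32·11·43=32164; k=2: 12672+0+32·36·43=62208 → min 32164 | A₂..A₄: k=2: 0+21672+11·36·14=27216; k=3: 17028+0+11·43·14=23650 → min 23650.
Length 4: A₁..A₄: k=1: 0+23650+32·11·14=28578; k=2: 12672+21672+32·36·14=50472; k=3: 32164+0+32·43·14=51428 → min 28578.
Optimal order: (A₁ × ((A₂ × A₃) × A₄)) with cost 28578.

28578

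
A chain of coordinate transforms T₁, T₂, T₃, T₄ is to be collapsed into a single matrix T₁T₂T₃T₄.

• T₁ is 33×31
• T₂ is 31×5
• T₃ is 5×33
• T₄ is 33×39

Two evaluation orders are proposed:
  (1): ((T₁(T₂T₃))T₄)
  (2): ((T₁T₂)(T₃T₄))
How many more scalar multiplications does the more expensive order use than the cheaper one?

63360

Order (1) = ((T₁(T₂T₃))T₄): (T₂T₃): 31×5 by 5×33 → 31×33, cost 31·5·33 = 5115; (T₁(T₂T₃)): 33×31 by 31×33 → 33×33, cost 33·31·33 = 33759; cumulative 38874; ((T₁(T₂T₃))T₄): 33×33 by 33×39 → 33×39, cost 33·33·39 = 42471; cumulative 81345. Total 81345.
Order (2) = ((T₁T₂)(T₃T₄)): (T₁T₂): 33×31 by 31×5 → 33×5, cost 33·31·5 = 5115; (T₃T₄): 5×33 by 33×39 → 5×39, cost 5·33·39 = 6435; ((T₁T₂)(T₃T₄)): 33×5 by 5×39 → 33×39, cost 33·5·39 = 6435; cumulative 17985. Total 17985.
Difference: |81345 − 17985| = 63360.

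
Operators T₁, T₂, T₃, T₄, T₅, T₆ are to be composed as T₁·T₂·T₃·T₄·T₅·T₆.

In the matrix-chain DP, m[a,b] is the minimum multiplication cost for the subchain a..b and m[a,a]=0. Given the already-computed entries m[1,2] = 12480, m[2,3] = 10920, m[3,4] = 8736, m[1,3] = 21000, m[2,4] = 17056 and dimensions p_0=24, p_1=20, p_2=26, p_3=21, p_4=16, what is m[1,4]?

m[1,4] = min over k∈[1,3] of m[1,k]+m[k+1,4]+p_{0}·p_k·p_{4}.
k=1: 0 + 17056 + 24·20·16 = 24736; k=2: 12480 + 8736 + 24·26·16 = 31200; k=3: 21000 + 0 + 24·21·16 = 29064.
Minimum: 24736 at k=1.

24736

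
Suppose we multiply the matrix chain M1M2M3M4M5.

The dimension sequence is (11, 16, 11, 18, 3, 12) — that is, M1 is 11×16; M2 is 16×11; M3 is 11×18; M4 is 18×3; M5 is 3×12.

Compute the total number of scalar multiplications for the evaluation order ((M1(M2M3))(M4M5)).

(M2M3): 16×11 by 11×18 → 16×18, cost 16·11·18 = 3168
(M1(M2M3)): 11×16 by 16×18 → 11×18, cost 11·16·18 = 3168; cumulative 6336
(M4M5): 18×3 by 3×12 → 18×12, cost 18·3·12 = 648
((M1(M2M3))(M4M5)): 11×18 by 18×12 → 11×12, cost 11·18·12 = 2376; cumulative 9360
Total: 9360 scalar multiplications.

9360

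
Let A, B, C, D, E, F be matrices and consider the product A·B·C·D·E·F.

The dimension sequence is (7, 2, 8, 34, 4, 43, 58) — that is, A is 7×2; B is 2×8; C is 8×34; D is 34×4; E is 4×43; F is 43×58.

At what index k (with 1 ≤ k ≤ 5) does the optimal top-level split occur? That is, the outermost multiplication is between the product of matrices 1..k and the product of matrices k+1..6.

1

Adjacent pairs: AB = 7·2·8 = 112; BC = 2·8·34 = 544; CD = 8·34·4 = 1088; DE = 34·4·43 = 5848; EF = 4·43·58 = 9976.
Length 3: A..C: k=1: 0+544+7·2·34=1020; k=2: 112+0+7·8·34=2016 → min 1020 | B..D: k=2: 0+1088+2·8·4=1152; k=3: 544+0+2·34·4=816 → min 816 | C..E: k=3: 0+5848+8·34·43=17544; k=4: 1088+0+8·4·43=2464 → min 2464 | D..F: k=4: 0+9976+34·4·58=17864; k=5: 5848+0+34·43·58=90644 → min 17864.
Length 4: A..D: k=1: 0+816+7·2·4=872; k=2: 112+1088+7·8·4=1424; k=3: 1020+0+7·34·4=1972 → min 872 | B..E: k=2: 0+2464+2·8·43=3152; k=3: 544+5848+2·34·43=9316; k=4: 816+0+2·4·43=1160 → min 1160 | C..F: k=3: 0+17864+8·34·58=33640; k=4: 1088+9976+8·4·58=12920; k=5: 2464+0+8·43·58=22416 → min 12920.
Length 5: A..E: k=1: 0+1160+7·2·43=1762; k=2: 112+2464+7·8·43=4984; k=3: 1020+5848+7·34·43=17102; k=4: 872+0+7·4·43=2076 → min 1762 | B..F: k=2: 0+12920+2·8·58=13848; k=3: 544+17864+2·34·58=22352; k=4: 816+9976+2·4·58=11256; k=5: 1160+0+2·43·58=6148 → min 6148.
Top-level splits: k=1: (A..A)·(B..F) → 0+6148+7·2·58 = 6960; k=2: (A..B)·(C..F) → 112+12920+7·8·58 = 16280; k=3: (A..C)·(D..F) → 1020+17864+7·34·58 = 32688; k=4: (A..D)·(E..F) → 872+9976+7·4·58 = 12472; k=5: (A..E)·(F..F) → 1762+0+7·43·58 = 19220.
Best split is after A, i.e. k = 1.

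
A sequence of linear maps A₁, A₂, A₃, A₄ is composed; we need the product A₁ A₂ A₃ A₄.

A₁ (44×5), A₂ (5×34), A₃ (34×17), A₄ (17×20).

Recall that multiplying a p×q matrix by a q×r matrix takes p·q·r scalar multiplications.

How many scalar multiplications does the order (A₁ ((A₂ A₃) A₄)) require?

(A₂ A₃): 5×34 by 34×17 → 5×17, cost 5·34·17 = 2890
((A₂ A₃) A₄): 5×17 by 17×20 → 5×20, cost 5·17·20 = 1700; cumulative 4590
(A₁ ((A₂ A₃) A₄)): 44×5 by 5×20 → 44×20, cost 44·5·20 = 4400; cumulative 8990
Total: 8990 scalar multiplications.

8990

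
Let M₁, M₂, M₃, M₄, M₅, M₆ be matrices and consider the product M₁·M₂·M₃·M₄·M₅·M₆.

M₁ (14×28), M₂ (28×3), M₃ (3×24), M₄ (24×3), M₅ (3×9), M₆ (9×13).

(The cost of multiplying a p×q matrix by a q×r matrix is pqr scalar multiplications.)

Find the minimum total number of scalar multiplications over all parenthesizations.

2370

Adjacent pairs: M₁M₂ = 14·28·3 = 1176; M₂M₃ = 28·3·24 = 2016; M₃M₄ = 3·24·3 = 216; M₄M₅ = 24·3·9 = 648; M₅M₆ = 3·9·13 = 351.
Length 3: M₁..M₃: k=1: 0+2016+14·28·24=11424; k=2: 1176+0+14·3·24=2184 → min 2184 | M₂..M₄: k=2: 0+216+28·3·3=468; k=3: 2016+0+28·24·3=4032 → min 468 | M₃..M₅: k=3: 0+648+3·24·9=1296; k=4: 216+0+3·3·9=297 → min 297 | M₄..M₆: k=4: 0+351+24·3·13=1287; k=5: 648+0+24·9·13=3456 → min 1287.
Length 4: M₁..M₄: k=1: 0+468+14·28·3=1644; k=2: 1176+216+14·3·3=1518; k=3: 2184+0+14·24·3=3192 → min 1518 | M₂..M₅: k=2: 0+297+28·3·9=1053; k=3: 2016+648+28·24·9=8712; k=4: 468+0+28·3·9=1224 → min 1053 | M₃..M₆: k=3: 0+1287+3·24·13=2223; k=4: 216+351+3·3·13=684; k=5: 297+0+3·9·13=648 → min 648.
Length 5: M₁..M₅: k=1: 0+1053+14·28·9=4581; k=2: 1176+297+14·3·9=1851; k=3: 2184+648+14·24·9=5856; k=4: 1518+0+14·3·9=1896 → min 1851 | M₂..M₆: k=2: 0+648+28·3·13=1740; k=3: 2016+1287+28·24·13=12039; k=4: 468+351+28·3·13=1911; k=5: 1053+0+28·9·13=4329 → min 1740.
Length 6: M₁..M₆: k=1: 0+1740+14·28·13=6836; k=2: 1176+648+14·3·13=2370; k=3: 2184+1287+14·24·13=7839; k=4: 1518+351+14·3·13=2415; k=5: 1851+0+14·9·13=3489 → min 2370.
Optimal order: ((M₁·M₂)·(((M₃·M₄)·M₅)·M₆)) with cost 2370.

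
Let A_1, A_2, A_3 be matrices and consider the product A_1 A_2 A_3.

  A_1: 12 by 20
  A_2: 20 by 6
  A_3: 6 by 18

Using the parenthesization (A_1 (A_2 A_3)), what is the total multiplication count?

(A_2 A_3): 20×6 by 6×18 → 20×18, cost 20·6·18 = 2160
(A_1 (A_2 A_3)): 12×20 by 20×18 → 12×18, cost 12·20·18 = 4320; cumulative 6480
Total: 6480 scalar multiplications.

6480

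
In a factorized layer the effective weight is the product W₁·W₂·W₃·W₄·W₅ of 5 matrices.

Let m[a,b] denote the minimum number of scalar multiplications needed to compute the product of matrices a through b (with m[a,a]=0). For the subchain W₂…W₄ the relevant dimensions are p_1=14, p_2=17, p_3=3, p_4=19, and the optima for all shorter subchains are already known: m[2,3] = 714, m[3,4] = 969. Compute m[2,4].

m[2,4] = min over k∈[2,3] of m[2,k]+m[k+1,4]+p_{1}·p_k·p_{4}.
k=2: 0 + 969 + 14·17·19 = 5491; k=3: 714 + 0 + 14·3·19 = 1512.
Minimum: 1512 at k=3.

1512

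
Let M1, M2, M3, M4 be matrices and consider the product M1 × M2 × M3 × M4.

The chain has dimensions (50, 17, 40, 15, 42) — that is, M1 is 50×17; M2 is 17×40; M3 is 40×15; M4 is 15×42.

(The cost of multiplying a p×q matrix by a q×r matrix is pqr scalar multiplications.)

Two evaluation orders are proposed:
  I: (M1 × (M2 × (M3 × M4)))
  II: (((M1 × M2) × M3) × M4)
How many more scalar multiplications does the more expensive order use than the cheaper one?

6040

Order I = (M1 × (M2 × (M3 × M4))): (M3 × M4): 40×15 by 15×42 → 40×42, cost 40·15·42 = 25200; (M2 × (M3 × M4)): 17×40 by 40×42 → 17×42, cost 17·40·42 = 28560; cumulative 53760; (M1 × (M2 × (M3 × M4))): 50×17 by 17×42 → 50×42, cost 50·17·42 = 35700; cumulative 89460. Total 89460.
Order II = (((M1 × M2) × M3) × M4): (M1 × M2): 50×17 by 17×40 → 50×40, cost 50·17·40 = 34000; ((M1 × M2) × M3): 50×40 by 40×15 → 50×15, cost 50·40·15 = 30000; cumulative 64000; (((M1 × M2) × M3) × M4): 50×15 by 15×42 → 50×42, cost 50·15·42 = 31500; cumulative 95500. Total 95500.
Difference: |89460 − 95500| = 6040.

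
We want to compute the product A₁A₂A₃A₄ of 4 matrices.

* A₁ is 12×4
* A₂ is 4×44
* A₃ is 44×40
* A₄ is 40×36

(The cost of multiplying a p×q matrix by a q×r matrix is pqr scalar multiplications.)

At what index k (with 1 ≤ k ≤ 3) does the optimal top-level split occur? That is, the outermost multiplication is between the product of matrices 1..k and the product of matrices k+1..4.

1

Adjacent pairs: A₁A₂ = 12·4·44 = 2112; A₂A₃ = 4·44·40 = 7040; A₃A₄ = 44·40·36 = 63360.
Length 3: A₁..A₃: k=1: 0+7040+12·4·40=8960; k=2: 2112+0+12·44·40=23232 → min 8960 | A₂..A₄: k=2: 0+63360+4·44·36=69696; k=3: 7040+0+4·40·36=12800 → min 12800.
Top-level splits: k=1: (A₁..A₁)·(A₂..A₄) → 0+12800+12·4·36 = 14528; k=2: (A₁..A₂)·(A₃..A₄) → 2112+63360+12·44·36 = 84480; k=3: (A₁..A₃)·(A₄..A₄) → 8960+0+12·40·36 = 26240.
Best split is after A₁, i.e. k = 1.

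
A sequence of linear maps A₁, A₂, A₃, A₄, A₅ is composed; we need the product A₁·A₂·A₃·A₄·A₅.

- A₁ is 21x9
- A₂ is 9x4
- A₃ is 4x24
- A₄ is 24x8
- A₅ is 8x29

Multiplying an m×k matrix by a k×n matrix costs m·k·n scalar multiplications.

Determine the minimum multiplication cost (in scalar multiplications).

Adjacent pairs: A₁A₂ = 21·9·4 = 756; A₂A₃ = 9·4·24 = 864; A₃A₄ = 4·24·8 = 768; A₄A₅ = 24·8·29 = 5568.
Length 3: A₁..A₃: k=1: 0+864+21·9·24=5400; k=2: 756+0+21·4·24=2772 → min 2772 | A₂..A₄: k=2: 0+768+9·4·8=1056; k=3: 864+0+9·24·8=2592 → min 1056 | A₃..A₅: k=3: 0+5568+4·24·29=8352; k=4: 768+0+4·8·29=1696 → min 1696.
Length 4: A₁..A₄: k=1: 0+1056+21·9·8=2568; k=2: 756+768+21·4·8=2196; k=3: 2772+0+21·24·8=6804 → min 2196 | A₂..A₅: k=2: 0+1696+9·4·29=2740; k=3: 864+5568+9·24·29=12696; k=4: 1056+0+9·8·29=3144 → min 2740.
Length 5: A₁..A₅: k=1: 0+2740+21·9·29=8221; k=2: 756+1696+21·4·29=4888; k=3: 2772+5568+21·24·29=22956; k=4: 2196+0+21·8·29=7068 → min 4888.
Optimal order: ((A₁·A₂)·((A₃·A₄)·A₅)) with cost 4888.

4888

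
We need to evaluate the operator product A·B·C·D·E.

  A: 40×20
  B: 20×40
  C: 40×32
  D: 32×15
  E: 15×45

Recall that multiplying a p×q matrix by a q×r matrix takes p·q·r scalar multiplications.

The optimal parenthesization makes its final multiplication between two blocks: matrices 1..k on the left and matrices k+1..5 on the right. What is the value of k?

Adjacent pairs: AB = 40·20·40 = 32000; BC = 20·40·32 = 25600; CD = 40·32·15 = 19200; DE = 32·15·45 = 21600.
Length 3: A..C: k=1: 0+25600+40·20·32=51200; k=2: 32000+0+40·40·32=83200 → min 51200 | B..D: k=2: 0+19200+20·40·15=31200; k=3: 25600+0+20·32·15=35200 → min 31200 | C..E: k=3: 0+21600+40·32·45=79200; k=4: 19200+0+40·15·45=46200 → min 46200.
Length 4: A..D: k=1: 0+31200+40·20·15=43200; k=2: 32000+19200+40·40·15=75200; k=3: 51200+0+40·32·15=70400 → min 43200 | B..E: k=2: 0+46200+20·40·45=82200; k=3: 25600+21600+20·32·45=76000; k=4: 31200+0+20·15·45=44700 → min 44700.
Top-level splits: k=1: (A..A)·(B..E) → 0+44700+40·20·45 = 80700; k=2: (A..B)·(C..E) → 32000+46200+40·40·45 = 150200; k=3: (A..C)·(D..E) → 51200+21600+40·32·45 = 130400; k=4: (A..D)·(E..E) → 43200+0+40·15·45 = 70200.
Best split is after D, i.e. k = 4.

4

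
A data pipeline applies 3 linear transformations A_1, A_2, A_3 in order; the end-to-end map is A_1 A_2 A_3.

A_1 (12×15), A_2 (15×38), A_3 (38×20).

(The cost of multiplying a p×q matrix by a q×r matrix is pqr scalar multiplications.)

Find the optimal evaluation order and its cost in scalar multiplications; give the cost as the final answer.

15000

(A_1 (A_2 A_3)): cost 15000.
((A_1 A_2) A_3): cost 15960.
Optimal: (A_1 (A_2 A_3)) with cost 15000.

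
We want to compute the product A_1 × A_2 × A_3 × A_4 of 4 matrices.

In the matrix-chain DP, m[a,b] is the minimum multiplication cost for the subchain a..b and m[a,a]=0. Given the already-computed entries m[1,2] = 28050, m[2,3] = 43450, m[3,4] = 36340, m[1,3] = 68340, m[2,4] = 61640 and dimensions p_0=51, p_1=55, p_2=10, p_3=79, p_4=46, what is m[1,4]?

m[1,4] = min over k∈[1,3] of m[1,k]+m[k+1,4]+p_{0}·p_k·p_{4}.
k=1: 0 + 61640 + 51·55·46 = 190670; k=2: 28050 + 36340 + 51·10·46 = 87850; k=3: 68340 + 0 + 51·79·46 = 253674.
Minimum: 87850 at k=2.

87850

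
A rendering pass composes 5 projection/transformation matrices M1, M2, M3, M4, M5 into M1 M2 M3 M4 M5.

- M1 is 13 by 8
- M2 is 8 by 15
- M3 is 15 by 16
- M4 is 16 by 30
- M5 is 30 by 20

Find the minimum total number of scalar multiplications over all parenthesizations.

12640

Adjacent pairs: M1M2 = 13·8·15 = 1560; M2M3 = 8·15·16 = 1920; M3M4 = 15·16·30 = 7200; M4M5 = 16·30·20 = 9600.
Length 3: M1..M3: k=1: 0+1920+13·8·16=3584; k=2: 1560+0+13·15·16=4680 → min 3584 | M2..M4: k=2: 0+7200+8·15·30=10800; k=3: 1920+0+8·16·30=5760 → min 5760 | M3..M5: k=3: 0+9600+15·16·20=14400; k=4: 7200+0+15·30·20=16200 → min 14400.
Length 4: M1..M4: k=1: 0+5760+13·8·30=8880; k=2: 1560+7200+13·15·30=14610; k=3: 3584+0+13·16·30=9824 → min 8880 | M2..M5: k=2: 0+14400+8·15·20=16800; k=3: 1920+9600+8·16·20=14080; k=4: 5760+0+8·30·20=10560 → min 10560.
Length 5: M1..M5: k=1: 0+10560+13·8·20=12640; k=2: 1560+14400+13·15·20=19860; k=3: 3584+9600+13·16·20=17344; k=4: 8880+0+13·30·20=16680 → min 12640.
Optimal order: (M1 (((M2 M3) M4) M5)) with cost 12640.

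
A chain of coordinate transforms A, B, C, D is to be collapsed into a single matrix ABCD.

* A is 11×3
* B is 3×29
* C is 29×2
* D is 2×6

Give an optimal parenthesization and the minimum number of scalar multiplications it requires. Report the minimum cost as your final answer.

Adjacent pairs: AB = 11·3·29 = 957; BC = 3·29·2 = 174; CD = 29·2·6 = 348.
Length 3: A..C: k=1: 0+174+11·3·2=240; k=2: 957+0+11·29·2=1595 → min 240 | B..D: k=2: 0+348+3·29·6=870; k=3: 174+0+3·2·6=210 → min 210.
Length 4: A..D: k=1: 0+210+11·3·6=408; k=2: 957+348+11·29·6=3219; k=3: 240+0+11·2·6=372 → min 372.
Optimal parenthesization: ((A(BC))D) with cost 372.

372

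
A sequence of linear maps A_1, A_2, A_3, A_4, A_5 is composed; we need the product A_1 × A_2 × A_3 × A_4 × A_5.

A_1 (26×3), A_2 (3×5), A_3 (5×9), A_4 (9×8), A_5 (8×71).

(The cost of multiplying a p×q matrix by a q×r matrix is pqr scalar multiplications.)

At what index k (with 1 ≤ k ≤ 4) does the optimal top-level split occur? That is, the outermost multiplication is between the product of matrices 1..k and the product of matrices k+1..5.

1

Adjacent pairs: A_1A_2 = 26·3·5 = 390; A_2A_3 = 3·5·9 = 135; A_3A_4 = 5·9·8 = 360; A_4A_5 = 9·8·71 = 5112.
Length 3: A_1..A_3: k=1: 0+135+26·3·9=837; k=2: 390+0+26·5·9=1560 → min 837 | A_2..A_4: k=2: 0+360+3·5·8=480; k=3: 135+0+3·9·8=351 → min 351 | A_3..A_5: k=3: 0+5112+5·9·71=8307; k=4: 360+0+5·8·71=3200 → min 3200.
Length 4: A_1..A_4: k=1: 0+351+26·3·8=975; k=2: 390+360+26·5·8=1790; k=3: 837+0+26·9·8=2709 → min 975 | A_2..A_5: k=2: 0+3200+3·5·71=4265; k=3: 135+5112+3·9·71=7164; k=4: 351+0+3·8·71=2055 → min 2055.
Top-level splits: k=1: (A_1..A_1)·(A_2..A_5) → 0+2055+26·3·71 = 7593; k=2: (A_1..A_2)·(A_3..A_5) → 390+3200+26·5·71 = 12820; k=3: (A_1..A_3)·(A_4..A_5) → 837+5112+26·9·71 = 22563; k=4: (A_1..A_4)·(A_5..A_5) → 975+0+26·8·71 = 15743.
Best split is after A_1, i.e. k = 1.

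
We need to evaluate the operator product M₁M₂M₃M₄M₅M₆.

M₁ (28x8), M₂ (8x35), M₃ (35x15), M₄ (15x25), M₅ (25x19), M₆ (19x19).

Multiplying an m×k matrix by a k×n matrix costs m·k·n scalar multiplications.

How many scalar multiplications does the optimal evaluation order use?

18144

Adjacent pairs: M₁M₂ = 28·8·35 = 7840; M₂M₃ = 8·35·15 = 4200; M₃M₄ = 35·15·25 = 13125; M₄M₅ = 15·25·19 = 7125; M₅M₆ = 25·19·19 = 9025.
Length 3: M₁..M₃: k=1: 0+4200+28·8·15=7560; k=2: 7840+0+28·35·15=22540 → min 7560 | M₂..M₄: k=2: 0+13125+8·35·25=20125; k=3: 4200+0+8·15·25=7200 → min 7200 | M₃..M₅: k=3: 0+7125+35·15·19=17100; k=4: 13125+0+35·25·19=29750 → min 17100 | M₄..M₆: k=4: 0+9025+15·25·19=16150; k=5: 7125+0+15·19·19=12540 → min 12540.
Length 4: M₁..M₄: k=1: 0+7200+28·8·25=12800; k=2: 7840+13125+28·35·25=45465; k=3: 7560+0+28·15·25=18060 → min 12800 | M₂..M₅: k=2: 0+17100+8·35·19=22420; k=3: 4200+7125+8·15·19=13605; k=4: 7200+0+8·25·19=11000 → min 11000 | M₃..M₆: k=3: 0+12540+35·15·19=22515; k=4: 13125+9025+35·25·19=38775; k=5: 17100+0+35·19·19=29735 → min 22515.
Length 5: M₁..M₅: k=1: 0+11000+28·8·19=15256; k=2: 7840+17100+28·35·19=43560; k=3: 7560+7125+28·15·19=22665; k=4: 12800+0+28·25·19=26100 → min 15256 | M₂..M₆: k=2: 0+22515+8·35·19=27835; k=3: 4200+12540+8·15·19=19020; k=4: 7200+9025+8·25·19=20025; k=5: 11000+0+8·19·19=13888 → min 13888.
Length 6: M₁..M₆: k=1: 0+13888+28·8·19=18144; k=2: 7840+22515+28·35·19=48975; k=3: 7560+12540+28·15·19=28080; k=4: 12800+9025+28·25·19=35125; k=5: 15256+0+28·19·19=25364 → min 18144.
Optimal order: (M₁((((M₂M₃)M₄)M₅)M₆)) with cost 18144.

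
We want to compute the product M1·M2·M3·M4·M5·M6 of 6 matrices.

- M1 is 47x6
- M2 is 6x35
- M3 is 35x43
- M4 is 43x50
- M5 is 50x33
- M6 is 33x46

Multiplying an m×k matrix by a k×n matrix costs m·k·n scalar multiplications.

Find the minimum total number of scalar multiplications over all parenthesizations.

53910

Adjacent pairs: M1M2 = 47·6·35 = 9870; M2M3 = 6·35·43 = 9030; M3M4 = 35·43·50 = 75250; M4M5 = 43·50·33 = 70950; M5M6 = 50·33·46 = 75900.
Length 3: M1..M3: k=1: 0+9030+47·6·43=21156; k=2: 9870+0+47·35·43=80605 → min 21156 | M2..M4: k=2: 0+75250+6·35·50=85750; k=3: 9030+0+6·43·50=21930 → min 21930 | M3..M5: k=3: 0+70950+35·43·33=120615; k=4: 75250+0+35·50·33=133000 → min 120615 | M4..M6: k=4: 0+75900+43·50·46=174800; k=5: 70950+0+43·33·46=136224 → min 136224.
Length 4: M1..M4: k=1: 0+21930+47·6·50=36030; k=2: 9870+75250+47·35·50=167370; k=3: 21156+0+47·43·50=122206 → min 36030 | M2..M5: k=2: 0+120615+6·35·33=127545; k=3: 9030+70950+6·43·33=88494; k=4: 21930+0+6·50·33=31830 → min 31830 | M3..M6: k=3: 0+136224+35·43·46=205454; k=4: 75250+75900+35·50·46=231650; k=5: 120615+0+35·33·46=173745 → min 173745.
Length 5: M1..M5: k=1: 0+31830+47·6·33=41136; k=2: 9870+120615+47·35·33=184770; k=3: 21156+70950+47·43·33=158799; k=4: 36030+0+47·50·33=113580 → min 41136 | M2..M6: k=2: 0+173745+6·35·46=183405; k=3: 9030+136224+6·43·46=157122; k=4: 21930+75900+6·50·46=111630; k=5: 31830+0+6·33·46=40938 → min 40938.
Length 6: M1..M6: k=1: 0+40938+47·6·46=53910; k=2: 9870+173745+47·35·46=259285; k=3: 21156+136224+47·43·46=250346; k=4: 36030+75900+47·50·46=220030; k=5: 41136+0+47·33·46=112482 → min 53910.
Optimal order: (M1·((((M2·M3)·M4)·M5)·M6)) with cost 53910.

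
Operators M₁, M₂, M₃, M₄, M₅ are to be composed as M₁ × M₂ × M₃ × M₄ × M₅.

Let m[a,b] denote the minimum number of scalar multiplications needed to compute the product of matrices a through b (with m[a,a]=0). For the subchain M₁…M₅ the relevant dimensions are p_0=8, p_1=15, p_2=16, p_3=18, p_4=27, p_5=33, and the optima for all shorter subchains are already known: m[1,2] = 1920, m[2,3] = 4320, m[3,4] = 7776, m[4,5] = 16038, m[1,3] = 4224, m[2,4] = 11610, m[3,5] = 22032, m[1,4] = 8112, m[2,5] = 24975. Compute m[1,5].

15240

m[1,5] = min over k∈[1,4] of m[1,k]+m[k+1,5]+p_{0}·p_k·p_{5}.
k=1: 0 + 24975 + 8·15·33 = 28935; k=2: 1920 + 22032 + 8·16·33 = 28176; k=3: 4224 + 16038 + 8·18·33 = 25014; k=4: 8112 + 0 + 8·27·33 = 15240.
Minimum: 15240 at k=4.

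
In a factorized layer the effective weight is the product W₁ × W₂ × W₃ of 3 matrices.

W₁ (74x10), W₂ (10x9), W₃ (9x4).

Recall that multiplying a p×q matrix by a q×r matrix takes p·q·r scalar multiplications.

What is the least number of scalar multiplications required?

Order (W₁ × (W₂ × W₃)): (W₂ × W₃): 10×9 by 9×4 → 10×4, cost 10·9·4 = 360; (W₁ × (W₂ × W₃)): 74×10 by 10×4 → 74×4, cost 74·10·4 = 2960; cumulative 3320. Total 3320.
Order ((W₁ × W₂) × W₃): (W₁ × W₂): 74×10 by 10×9 → 74×9, cost 74·10·9 = 6660; ((W₁ × W₂) × W₃): 74×9 by 9×4 → 74×4, cost 74·9·4 = 2664; cumulative 9324. Total 9324.
Minimum: 3320.

3320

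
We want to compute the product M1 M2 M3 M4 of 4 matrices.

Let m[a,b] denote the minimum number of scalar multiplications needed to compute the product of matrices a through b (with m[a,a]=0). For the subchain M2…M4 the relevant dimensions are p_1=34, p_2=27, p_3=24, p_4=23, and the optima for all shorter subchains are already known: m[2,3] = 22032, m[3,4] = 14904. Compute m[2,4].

m[2,4] = min over k∈[2,3] of m[2,k]+m[k+1,4]+p_{1}·p_k·p_{4}.
k=2: 0 + 14904 + 34·27·23 = 36018; k=3: 22032 + 0 + 34·24·23 = 40800.
Minimum: 36018 at k=2.

36018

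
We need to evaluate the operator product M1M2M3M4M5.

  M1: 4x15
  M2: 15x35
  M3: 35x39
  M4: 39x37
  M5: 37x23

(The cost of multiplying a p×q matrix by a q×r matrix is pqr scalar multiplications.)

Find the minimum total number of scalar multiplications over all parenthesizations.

Adjacent pairs: M1M2 = 4·15·35 = 2100; M2M3 = 15·35·39 = 20475; M3M4 = 35·39·37 = 50505; M4M5 = 39·37·23 = 33189.
Length 3: M1..M3: k=1: 0+20475+4·15·39=22815; k=2: 2100+0+4·35·39=7560 → min 7560 | M2..M4: k=2: 0+50505+15·35·37=69930; k=3: 20475+0+15·39·37=42120 → min 42120 | M3..M5: k=3: 0+33189+35·39·23=64584; k=4: 50505+0+35·37·23=80290 → min 64584.
Length 4: M1..M4: k=1: 0+42120+4·15·37=44340; k=2: 2100+50505+4·35·37=57785; k=3: 7560+0+4·39·37=13332 → min 13332 | M2..M5: k=2: 0+64584+15·35·23=76659; k=3: 20475+33189+15·39·23=67119; k=4: 42120+0+15·37·23=54885 → min 54885.
Length 5: M1..M5: k=1: 0+54885+4·15·23=56265; k=2: 2100+64584+4·35·23=69904; k=3: 7560+33189+4·39·23=44337; k=4: 13332+0+4·37·23=16736 → min 16736.
Optimal order: ((((M1M2)M3)M4)M5) with cost 16736.

16736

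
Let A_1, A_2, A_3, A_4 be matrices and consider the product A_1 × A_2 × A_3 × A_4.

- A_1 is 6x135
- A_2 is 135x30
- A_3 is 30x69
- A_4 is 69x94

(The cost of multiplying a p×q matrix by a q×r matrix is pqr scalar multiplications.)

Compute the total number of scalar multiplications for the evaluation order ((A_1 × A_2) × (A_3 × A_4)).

(A_1 × A_2): 6×135 by 135×30 → 6×30, cost 6·135·30 = 24300
(A_3 × A_4): 30×69 by 69×94 → 30×94, cost 30·69·94 = 194580
((A_1 × A_2) × (A_3 × A_4)): 6×30 by 30×94 → 6×94, cost 6·30·94 = 16920; cumulative 235800
Total: 235800 scalar multiplications.

235800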